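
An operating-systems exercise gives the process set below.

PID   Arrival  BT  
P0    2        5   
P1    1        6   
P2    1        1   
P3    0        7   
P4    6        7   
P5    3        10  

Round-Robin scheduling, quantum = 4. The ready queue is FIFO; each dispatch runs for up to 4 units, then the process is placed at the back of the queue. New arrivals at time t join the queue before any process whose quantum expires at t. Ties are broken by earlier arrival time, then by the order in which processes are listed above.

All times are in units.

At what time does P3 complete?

20

Timeline: | P3 0-4 | P1 4-8 | P2 8-9 | P0 9-13 | P5 13-17 | P3 17-20 | P4 20-24 | P1 24-26 | P0 26-27 | P5 27-31 | P4 31-34 | P5 34-36 |
Completion: P0=27  P1=26  P2=9  P3=20  P4=34  P5=36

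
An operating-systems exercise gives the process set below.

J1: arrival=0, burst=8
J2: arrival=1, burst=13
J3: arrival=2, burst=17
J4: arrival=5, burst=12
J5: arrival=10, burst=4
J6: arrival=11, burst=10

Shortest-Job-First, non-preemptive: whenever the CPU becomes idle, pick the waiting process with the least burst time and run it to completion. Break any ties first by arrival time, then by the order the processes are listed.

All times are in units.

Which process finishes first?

J1

Schedule: | J1 0-8 | J4 8-20 | J5 20-24 | J6 24-34 | J2 34-47 | J3 47-64 |
Completion: J1=8  J2=47  J3=64  J4=20  J5=24  J6=34
Finish order: J1 → J4 → J5 → J6 → J2 → J3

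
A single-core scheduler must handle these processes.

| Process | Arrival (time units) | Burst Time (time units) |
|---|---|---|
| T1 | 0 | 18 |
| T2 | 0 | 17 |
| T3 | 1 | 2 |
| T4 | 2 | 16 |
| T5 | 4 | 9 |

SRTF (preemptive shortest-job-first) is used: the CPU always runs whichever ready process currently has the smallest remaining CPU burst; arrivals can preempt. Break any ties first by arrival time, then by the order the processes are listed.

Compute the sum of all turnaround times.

143

Schedule: | T2 0-1 | T3 1-3 | T2 3-4 | T5 4-13 | T2 13-28 | T4 28-44 | T1 44-62 |
Completion: T1=62  T2=28  T3=3  T4=44  T5=13
Turnaround = completion − arrival: T1=62, T2=28, T3=2, T4=42, T5=9
Total turnaround = 62 + 28 + 2 + 42 + 9 = 143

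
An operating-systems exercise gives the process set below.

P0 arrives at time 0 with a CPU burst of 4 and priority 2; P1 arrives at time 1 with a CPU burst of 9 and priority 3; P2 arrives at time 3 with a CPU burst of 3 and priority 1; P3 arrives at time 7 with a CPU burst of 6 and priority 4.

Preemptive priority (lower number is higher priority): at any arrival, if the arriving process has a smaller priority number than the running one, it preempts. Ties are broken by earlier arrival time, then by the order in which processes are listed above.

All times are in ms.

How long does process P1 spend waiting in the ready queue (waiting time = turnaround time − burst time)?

6

Schedule: | P0 0-3 | P2 3-6 | P0 6-7 | P1 7-16 | P3 16-22 |
Completion: P0=7  P1=16  P2=6  P3=22
Waiting(P1) = turnaround − burst = 15 − 9 = 6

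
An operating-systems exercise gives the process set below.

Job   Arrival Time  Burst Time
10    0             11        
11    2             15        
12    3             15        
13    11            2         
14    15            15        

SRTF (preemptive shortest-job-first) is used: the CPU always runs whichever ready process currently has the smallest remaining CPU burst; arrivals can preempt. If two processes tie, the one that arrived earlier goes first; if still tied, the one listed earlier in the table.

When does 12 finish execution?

43

Schedule: | 10 0-11 | 13 11-13 | 11 13-28 | 12 28-43 | 14 43-58 |
Completion: 10=11  11=28  12=43  13=13  14=58
Turnaround (C−A): 10=11  11=26  12=40  13=2  14=43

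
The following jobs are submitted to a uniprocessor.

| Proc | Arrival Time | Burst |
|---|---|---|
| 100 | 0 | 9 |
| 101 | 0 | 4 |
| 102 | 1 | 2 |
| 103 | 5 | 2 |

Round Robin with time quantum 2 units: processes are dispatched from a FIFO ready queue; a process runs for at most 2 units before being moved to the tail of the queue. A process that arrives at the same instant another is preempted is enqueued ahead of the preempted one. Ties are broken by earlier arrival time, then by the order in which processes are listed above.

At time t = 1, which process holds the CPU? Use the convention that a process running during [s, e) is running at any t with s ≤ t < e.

Timeline: | 100 0-2 | 101 2-4 | 102 4-6 | 100 6-8 | 101 8-10 | 103 10-12 | 100 12-17 |
Completion: 100=17  101=10  102=6  103=12

100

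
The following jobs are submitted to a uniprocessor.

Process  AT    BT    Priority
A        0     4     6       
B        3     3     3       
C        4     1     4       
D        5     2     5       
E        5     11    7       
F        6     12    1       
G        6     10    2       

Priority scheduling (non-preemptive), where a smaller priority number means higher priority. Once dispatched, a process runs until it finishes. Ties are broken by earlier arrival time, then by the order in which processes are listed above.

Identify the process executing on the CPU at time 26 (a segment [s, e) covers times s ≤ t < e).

G

Gantt: | A 0-4 | B 4-7 | F 7-19 | G 19-29 | C 29-30 | D 30-32 | E 32-43 |
Completion: A=4  B=7  C=30  D=32  E=43  F=19  G=29
Turnaround (C−A): A=4  B=4  C=26  D=27  E=38  F=13  G=23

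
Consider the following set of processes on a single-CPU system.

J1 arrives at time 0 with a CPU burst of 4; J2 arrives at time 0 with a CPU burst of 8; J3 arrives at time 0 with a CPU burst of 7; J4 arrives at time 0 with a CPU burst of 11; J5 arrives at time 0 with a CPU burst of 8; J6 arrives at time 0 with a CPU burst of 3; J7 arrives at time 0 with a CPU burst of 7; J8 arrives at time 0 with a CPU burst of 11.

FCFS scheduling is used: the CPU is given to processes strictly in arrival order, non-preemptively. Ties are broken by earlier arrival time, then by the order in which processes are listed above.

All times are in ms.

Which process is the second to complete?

Schedule: | J1 0-4 | J2 4-12 | J3 12-19 | J4 19-30 | J5 30-38 | J6 38-41 | J7 41-48 | J8 48-59 |
Completion: J1=4  J2=12  J3=19  J4=30  J5=38  J6=41  J7=48  J8=59
Turnaround (C−A): J1=4  J2=12  J3=19  J4=30  J5=38  J6=41  J7=48  J8=59
Finish order: J1 → J2 → J3 → J4 → J5 → J6 → J7 → J8

J2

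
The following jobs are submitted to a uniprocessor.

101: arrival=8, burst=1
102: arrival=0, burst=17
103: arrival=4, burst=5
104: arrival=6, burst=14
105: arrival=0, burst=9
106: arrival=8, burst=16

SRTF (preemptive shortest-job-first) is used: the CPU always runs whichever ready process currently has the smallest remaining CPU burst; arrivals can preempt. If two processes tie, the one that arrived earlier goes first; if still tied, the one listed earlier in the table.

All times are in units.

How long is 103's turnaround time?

11

Timeline: | 105 0-9 | 101 9-10 | 103 10-15 | 104 15-29 | 106 29-45 | 102 45-62 |
Completion: 101=10  102=62  103=15  104=29  105=9  106=45
Turnaround (C−A): 101=2  102=62  103=11  104=23  105=9  106=37
Turnaround(103) = completion − arrival = 15 − 4 = 11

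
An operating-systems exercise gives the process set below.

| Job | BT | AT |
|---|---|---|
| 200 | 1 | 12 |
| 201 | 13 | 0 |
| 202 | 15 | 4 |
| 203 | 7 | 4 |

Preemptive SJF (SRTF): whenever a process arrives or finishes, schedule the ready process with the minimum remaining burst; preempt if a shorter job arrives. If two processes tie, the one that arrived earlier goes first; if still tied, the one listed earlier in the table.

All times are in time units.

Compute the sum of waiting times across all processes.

25

Gantt: | 201 0-4 | 203 4-11 | 201 11-12 | 200 12-13 | 201 13-21 | 202 21-36 |
Completion: 200=13  201=21  202=36  203=11
Waiting = turnaround − burst: 200=0, 201=8, 202=17, 203=0
Total waiting = 0 + 8 + 17 + 0 = 25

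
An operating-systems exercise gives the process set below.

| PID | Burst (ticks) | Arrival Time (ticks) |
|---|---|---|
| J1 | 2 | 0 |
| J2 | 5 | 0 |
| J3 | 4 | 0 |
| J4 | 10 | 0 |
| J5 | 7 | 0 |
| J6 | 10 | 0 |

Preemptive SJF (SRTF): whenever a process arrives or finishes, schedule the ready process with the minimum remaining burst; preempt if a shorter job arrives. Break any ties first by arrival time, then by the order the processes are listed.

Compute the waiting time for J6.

Gantt: | J1 0-2 | J3 2-6 | J2 6-11 | J5 11-18 | J4 18-28 | J6 28-38 |
Completion: J1=2  J2=11  J3=6  J4=28  J5=18  J6=38
Turnaround (C−A): J1=2  J2=11  J3=6  J4=28  J5=18  J6=38
Waiting(J6) = turnaround − burst = 38 − 10 = 28

28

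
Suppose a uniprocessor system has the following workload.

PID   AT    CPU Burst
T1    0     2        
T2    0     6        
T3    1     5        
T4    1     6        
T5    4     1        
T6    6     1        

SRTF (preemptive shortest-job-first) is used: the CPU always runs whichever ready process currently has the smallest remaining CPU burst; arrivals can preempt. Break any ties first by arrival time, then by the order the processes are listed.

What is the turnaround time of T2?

Timeline: | T1 0-2 | T3 2-4 | T5 4-5 | T3 5-6 | T6 6-7 | T3 7-9 | T2 9-15 | T4 15-21 |
Completion: T1=2  T2=15  T3=9  T4=21  T5=5  T6=7
Turnaround (C−A): T1=2  T2=15  T3=8  T4=20  T5=1  T6=1
Turnaround(T2) = completion − arrival = 15 − 0 = 15

15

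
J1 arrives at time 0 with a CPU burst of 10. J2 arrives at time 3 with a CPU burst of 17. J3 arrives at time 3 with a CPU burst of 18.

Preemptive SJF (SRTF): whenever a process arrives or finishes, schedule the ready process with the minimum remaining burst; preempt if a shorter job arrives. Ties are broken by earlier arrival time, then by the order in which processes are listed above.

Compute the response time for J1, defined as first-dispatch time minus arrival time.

Schedule: | J1 0-10 | J2 10-27 | J3 27-45 |
Completion: J1=10  J2=27  J3=45
Response(J1) = first start − arrival = 0 − 0 = 0

0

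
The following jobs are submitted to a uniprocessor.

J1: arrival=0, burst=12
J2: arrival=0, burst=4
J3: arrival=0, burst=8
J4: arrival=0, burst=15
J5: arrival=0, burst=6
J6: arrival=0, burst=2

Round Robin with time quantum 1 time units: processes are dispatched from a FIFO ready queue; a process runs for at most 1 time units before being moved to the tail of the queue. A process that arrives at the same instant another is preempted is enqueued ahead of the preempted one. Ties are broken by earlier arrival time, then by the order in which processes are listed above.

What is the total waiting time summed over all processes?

139

Schedule: | J1 0-1 | J2 1-2 | J3 2-3 | J4 3-4 | J5 4-5 | J6 5-6 | J1 6-7 | J2 7-8 | J3 8-9 | J4 9-10 | J5 10-11 | J6 11-12 | J1 12-13 | J2 13-14 | J3 14-15 | J4 15-16 | J5 16-17 | J1 17-18 | J2 18-19 | J3 19-20 | J4 20-21 | J5 21-22 | J1 22-23 | J3 23-24 | J4 24-25 | J5 25-26 | J1 26-27 | J3 27-28 | J4 28-29 | J5 29-30 | J1 30-31 | J3 31-32 | J4 32-33 | J1 33-34 | J3 34-35 | J4 35-36 | J1 36-37 | J4 37-38 | J1 38-39 | J4 39-40 | J1 40-41 | J4 41-42 | J1 42-43 | J4 43-47 |
Completion: J1=43  J2=19  J3=35  J4=47  J5=30  J6=12
Turnaround (C−A): J1=43  J2=19  J3=35  J4=47  J5=30  J6=12
Waiting = turnaround − burst: J1=31, J2=15, J3=27, J4=32, J5=24, J6=10
Total waiting = 31 + 15 + 27 + 32 + 24 + 10 = 139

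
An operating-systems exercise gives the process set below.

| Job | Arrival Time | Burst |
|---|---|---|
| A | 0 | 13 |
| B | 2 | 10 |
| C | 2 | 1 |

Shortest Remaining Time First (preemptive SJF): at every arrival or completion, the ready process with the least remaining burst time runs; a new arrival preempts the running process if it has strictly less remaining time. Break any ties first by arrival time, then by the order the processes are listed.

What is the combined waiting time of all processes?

Gantt: | A 0-2 | C 2-3 | B 3-13 | A 13-24 |
Completion: A=24  B=13  C=3
Turnaround (C−A): A=24  B=11  C=1
Waiting = turnaround − burst: A=11, B=1, C=0
Total waiting = 11 + 1 + 0 = 12

12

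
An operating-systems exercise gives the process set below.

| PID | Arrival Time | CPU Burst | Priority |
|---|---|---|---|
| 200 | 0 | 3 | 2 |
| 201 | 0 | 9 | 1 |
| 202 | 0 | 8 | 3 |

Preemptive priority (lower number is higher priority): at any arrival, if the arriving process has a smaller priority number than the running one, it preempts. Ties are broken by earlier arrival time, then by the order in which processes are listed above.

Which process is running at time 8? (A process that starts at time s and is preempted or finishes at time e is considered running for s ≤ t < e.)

Schedule: | 201 0-9 | 200 9-12 | 202 12-20 |
Completion: 200=12  201=9  202=20

201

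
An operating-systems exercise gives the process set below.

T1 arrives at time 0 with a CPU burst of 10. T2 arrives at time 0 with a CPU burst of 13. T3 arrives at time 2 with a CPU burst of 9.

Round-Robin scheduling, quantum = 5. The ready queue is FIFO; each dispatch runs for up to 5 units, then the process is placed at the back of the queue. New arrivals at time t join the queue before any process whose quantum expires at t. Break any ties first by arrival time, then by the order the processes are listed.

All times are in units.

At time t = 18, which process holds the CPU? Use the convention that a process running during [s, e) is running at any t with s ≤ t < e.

Timeline: | T1 0-5 | T2 5-10 | T3 10-15 | T1 15-20 | T2 20-25 | T3 25-29 | T2 29-32 |
Completion: T1=20  T2=32  T3=29
Turnaround (C−A): T1=20  T2=32  T3=27

T1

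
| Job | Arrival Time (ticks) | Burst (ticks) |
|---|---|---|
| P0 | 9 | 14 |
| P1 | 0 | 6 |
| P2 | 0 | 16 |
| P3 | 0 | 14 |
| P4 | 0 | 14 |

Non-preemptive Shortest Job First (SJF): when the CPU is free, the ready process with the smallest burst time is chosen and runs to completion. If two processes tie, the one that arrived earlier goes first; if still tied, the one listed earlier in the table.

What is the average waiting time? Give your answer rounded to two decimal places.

Gantt: | P1 0-6 | P3 6-20 | P4 20-34 | P0 34-48 | P2 48-64 |
Completion: P0=48  P1=6  P2=64  P3=20  P4=34
Turnaround (C−A): P0=39  P1=6  P2=64  P3=20  P4=34
Waiting times: P0=25, P1=0, P2=48, P3=6, P4=20
Average waiting = (25+0+48+6+20) / 5 = 99/5 = 19.80

19.80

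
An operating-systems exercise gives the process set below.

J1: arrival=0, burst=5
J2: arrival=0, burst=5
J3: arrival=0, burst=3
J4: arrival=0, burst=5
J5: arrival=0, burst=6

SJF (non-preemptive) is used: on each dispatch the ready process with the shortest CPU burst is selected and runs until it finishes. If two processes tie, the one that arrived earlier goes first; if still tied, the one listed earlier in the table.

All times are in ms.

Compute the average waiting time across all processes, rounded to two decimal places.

Timeline: | J3 0-3 | J1 3-8 | J2 8-13 | J4 13-18 | J5 18-24 |
Completion: J1=8  J2=13  J3=3  J4=18  J5=24
Waiting times: J1=3, J2=8, J3=0, J4=13, J5=18
Average waiting = (3+8+0+13+18) / 5 = 42/5 = 8.40

8.40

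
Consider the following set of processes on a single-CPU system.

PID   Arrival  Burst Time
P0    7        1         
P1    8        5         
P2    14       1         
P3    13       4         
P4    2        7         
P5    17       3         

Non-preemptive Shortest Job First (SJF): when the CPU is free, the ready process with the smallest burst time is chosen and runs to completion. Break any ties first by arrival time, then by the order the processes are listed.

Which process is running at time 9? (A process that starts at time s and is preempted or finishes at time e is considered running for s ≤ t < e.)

P0

Timeline: | idle 0-2 | P4 2-9 | P0 9-10 | P1 10-15 | P2 15-16 | P3 16-20 | P5 20-23 |
Completion: P0=10  P1=15  P2=16  P3=20  P4=9  P5=23
Turnaround (C−A): P0=3  P1=7  P2=2  P3=7  P4=7  P5=6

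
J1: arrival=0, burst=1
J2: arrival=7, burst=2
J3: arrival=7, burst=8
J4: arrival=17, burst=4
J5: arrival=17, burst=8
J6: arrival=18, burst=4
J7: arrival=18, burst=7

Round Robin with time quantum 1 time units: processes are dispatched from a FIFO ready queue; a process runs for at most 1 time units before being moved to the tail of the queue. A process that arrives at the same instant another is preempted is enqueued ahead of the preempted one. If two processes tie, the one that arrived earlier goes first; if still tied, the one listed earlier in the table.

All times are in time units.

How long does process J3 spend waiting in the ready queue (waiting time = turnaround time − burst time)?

2

Gantt: | J1 0-1 | idle 1-7 | J2 7-8 | J3 8-9 | J2 9-10 | J3 10-17 | J4 17-18 | J5 18-19 | J6 19-20 | J7 20-21 | J4 21-22 | J5 22-23 | J6 23-24 | J7 24-25 | J4 25-26 | J5 26-27 | J6 27-28 | J7 28-29 | J4 29-30 | J5 30-31 | J6 31-32 | J7 32-33 | J5 33-34 | J7 34-35 | J5 35-36 | J7 36-37 | J5 37-38 | J7 38-39 | J5 39-40 |
Completion: J1=1  J2=10  J3=17  J4=30  J5=40  J6=32  J7=39
Waiting(J3) = turnaround − burst = 10 − 8 = 2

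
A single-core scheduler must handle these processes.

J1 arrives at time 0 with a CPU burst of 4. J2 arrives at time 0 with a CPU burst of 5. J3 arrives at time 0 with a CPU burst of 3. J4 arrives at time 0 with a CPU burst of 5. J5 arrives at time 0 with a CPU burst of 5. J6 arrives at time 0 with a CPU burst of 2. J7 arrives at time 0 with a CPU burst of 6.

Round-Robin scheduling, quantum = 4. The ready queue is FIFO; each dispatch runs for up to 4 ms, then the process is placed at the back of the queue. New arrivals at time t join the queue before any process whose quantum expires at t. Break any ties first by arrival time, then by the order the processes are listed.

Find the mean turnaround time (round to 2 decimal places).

21.00

Schedule: | J1 0-4 | J2 4-8 | J3 8-11 | J4 11-15 | J5 15-19 | J6 19-21 | J7 21-25 | J2 25-26 | J4 26-27 | J5 27-28 | J7 28-30 |
Completion: J1=4  J2=26  J3=11  J4=27  J5=28  J6=21  J7=30
Turnaround times: J1=4, J2=26, J3=11, J4=27, J5=28, J6=21, J7=30
Average turnaround = (4+26+11+27+28+21+30) / 7 = 147/7 = 21.00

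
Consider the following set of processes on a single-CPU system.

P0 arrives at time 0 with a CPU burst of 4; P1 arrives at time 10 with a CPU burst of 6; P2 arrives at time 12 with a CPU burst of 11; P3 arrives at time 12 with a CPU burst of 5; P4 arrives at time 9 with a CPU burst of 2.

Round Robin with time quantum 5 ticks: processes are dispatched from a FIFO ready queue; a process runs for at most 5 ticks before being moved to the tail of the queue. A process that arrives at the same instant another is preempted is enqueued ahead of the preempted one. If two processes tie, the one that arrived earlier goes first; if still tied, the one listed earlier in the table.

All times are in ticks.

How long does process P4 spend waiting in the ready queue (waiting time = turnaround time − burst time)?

Timeline: | P0 0-4 | idle 4-9 | P4 9-11 | P1 11-16 | P2 16-21 | P3 21-26 | P1 26-27 | P2 27-33 |
Completion: P0=4  P1=27  P2=33  P3=26  P4=11
Turnaround (C−A): P0=4  P1=17  P2=21  P3=14  P4=2
Waiting(P4) = turnaround − burst = 2 − 2 = 0

0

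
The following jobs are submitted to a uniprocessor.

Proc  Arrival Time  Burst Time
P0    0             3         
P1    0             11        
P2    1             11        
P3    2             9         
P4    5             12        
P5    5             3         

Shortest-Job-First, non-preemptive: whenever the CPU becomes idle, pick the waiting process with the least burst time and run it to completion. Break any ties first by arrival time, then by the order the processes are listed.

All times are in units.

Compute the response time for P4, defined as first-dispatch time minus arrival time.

32

Schedule: | P0 0-3 | P3 3-12 | P5 12-15 | P1 15-26 | P2 26-37 | P4 37-49 |
Completion: P0=3  P1=26  P2=37  P3=12  P4=49  P5=15
Response(P4) = first start − arrival = 37 − 5 = 32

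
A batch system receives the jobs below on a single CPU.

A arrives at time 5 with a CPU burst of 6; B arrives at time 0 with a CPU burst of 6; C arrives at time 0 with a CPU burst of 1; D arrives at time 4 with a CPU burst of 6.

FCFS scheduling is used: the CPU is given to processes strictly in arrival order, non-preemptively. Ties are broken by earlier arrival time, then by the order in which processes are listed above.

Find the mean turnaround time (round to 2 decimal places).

Timeline: | B 0-6 | C 6-7 | D 7-13 | A 13-19 |
Completion: A=19  B=6  C=7  D=13
Turnaround times: A=14, B=6, C=7, D=9
Average turnaround = (14+6+7+9) / 4 = 36/4 = 9.00

9.00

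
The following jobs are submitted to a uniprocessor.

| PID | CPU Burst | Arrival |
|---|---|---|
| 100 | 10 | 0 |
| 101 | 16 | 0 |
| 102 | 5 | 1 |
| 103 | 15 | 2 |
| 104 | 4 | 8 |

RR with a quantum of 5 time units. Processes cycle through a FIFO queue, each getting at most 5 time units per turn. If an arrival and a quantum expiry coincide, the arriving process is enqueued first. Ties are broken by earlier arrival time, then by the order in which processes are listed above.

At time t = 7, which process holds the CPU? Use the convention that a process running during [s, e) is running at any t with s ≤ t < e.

Timeline: | 100 0-5 | 101 5-10 | 102 10-15 | 103 15-20 | 100 20-25 | 104 25-29 | 101 29-34 | 103 34-39 | 101 39-44 | 103 44-49 | 101 49-50 |
Completion: 100=25  101=50  102=15  103=49  104=29
Turnaround (C−A): 100=25  101=50  102=14  103=47  104=21

101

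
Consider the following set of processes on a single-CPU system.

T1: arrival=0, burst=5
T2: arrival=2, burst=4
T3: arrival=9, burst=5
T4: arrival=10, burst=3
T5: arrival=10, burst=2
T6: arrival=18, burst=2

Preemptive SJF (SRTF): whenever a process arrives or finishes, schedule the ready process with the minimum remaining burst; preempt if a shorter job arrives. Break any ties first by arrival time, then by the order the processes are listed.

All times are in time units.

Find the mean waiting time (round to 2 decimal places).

Timeline: | T1 0-5 | T2 5-9 | T3 9-10 | T5 10-12 | T4 12-15 | T3 15-19 | T6 19-21 |
Completion: T1=5  T2=9  T3=19  T4=15  T5=12  T6=21
Waiting times: T1=0, T2=3, T3=5, T4=2, T5=0, T6=1
Average waiting = (0+3+5+2+0+1) / 6 = 11/6 = 1.83

1.83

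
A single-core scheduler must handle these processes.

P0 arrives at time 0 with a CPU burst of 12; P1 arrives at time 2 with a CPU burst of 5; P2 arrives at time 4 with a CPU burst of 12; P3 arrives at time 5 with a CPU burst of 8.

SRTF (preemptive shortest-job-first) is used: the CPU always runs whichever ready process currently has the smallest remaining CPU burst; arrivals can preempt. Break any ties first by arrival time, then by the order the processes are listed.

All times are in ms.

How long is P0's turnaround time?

Timeline: | P0 0-2 | P1 2-7 | P3 7-15 | P0 15-25 | P2 25-37 |
Completion: P0=25  P1=7  P2=37  P3=15
Turnaround (C−A): P0=25  P1=5  P2=33  P3=10
Turnaround(P0) = completion − arrival = 25 − 0 = 25

25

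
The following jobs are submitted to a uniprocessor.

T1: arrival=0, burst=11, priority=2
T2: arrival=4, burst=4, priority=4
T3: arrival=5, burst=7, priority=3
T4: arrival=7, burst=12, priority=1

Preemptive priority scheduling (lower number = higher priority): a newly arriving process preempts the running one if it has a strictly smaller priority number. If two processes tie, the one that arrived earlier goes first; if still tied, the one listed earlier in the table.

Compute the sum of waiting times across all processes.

56

Schedule: | T1 0-7 | T4 7-19 | T1 19-23 | T3 23-30 | T2 30-34 |
Completion: T1=23  T2=34  T3=30  T4=19
Waiting = turnaround − burst: T1=12, T2=26, T3=18, T4=0
Total waiting = 12 + 26 + 18 + 0 = 56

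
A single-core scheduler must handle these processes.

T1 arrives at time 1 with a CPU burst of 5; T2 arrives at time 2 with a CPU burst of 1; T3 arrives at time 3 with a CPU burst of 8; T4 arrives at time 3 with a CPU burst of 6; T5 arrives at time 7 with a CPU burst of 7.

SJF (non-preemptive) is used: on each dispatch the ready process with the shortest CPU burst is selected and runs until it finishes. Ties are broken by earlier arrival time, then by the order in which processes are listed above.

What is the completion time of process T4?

13

Timeline: | idle 0-1 | T1 1-6 | T2 6-7 | T4 7-13 | T5 13-20 | T3 20-28 |
Completion: T1=6  T2=7  T3=28  T4=13  T5=20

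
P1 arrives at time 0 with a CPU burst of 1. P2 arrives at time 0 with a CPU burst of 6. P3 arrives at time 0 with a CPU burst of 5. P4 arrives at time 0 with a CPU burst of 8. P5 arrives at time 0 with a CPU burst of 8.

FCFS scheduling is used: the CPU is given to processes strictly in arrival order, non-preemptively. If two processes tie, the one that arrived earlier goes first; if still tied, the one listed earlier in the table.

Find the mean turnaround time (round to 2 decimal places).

13.60

Gantt: | P1 0-1 | P2 1-7 | P3 7-12 | P4 12-20 | P5 20-28 |
Completion: P1=1  P2=7  P3=12  P4=20  P5=28
Turnaround (C−A): P1=1  P2=7  P3=12  P4=20  P5=28
Turnaround times: P1=1, P2=7, P3=12, P4=20, P5=28
Average turnaround = (1+7+12+20+28) / 5 = 68/5 = 13.60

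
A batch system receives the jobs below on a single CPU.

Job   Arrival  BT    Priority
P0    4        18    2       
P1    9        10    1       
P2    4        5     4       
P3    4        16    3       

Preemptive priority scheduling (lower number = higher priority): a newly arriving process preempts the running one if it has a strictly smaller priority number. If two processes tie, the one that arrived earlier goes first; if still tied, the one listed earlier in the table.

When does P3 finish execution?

Schedule: | idle 0-4 | P0 4-9 | P1 9-19 | P0 19-32 | P3 32-48 | P2 48-53 |
Completion: P0=32  P1=19  P2=53  P3=48
Turnaround (C−A): P0=28  P1=10  P2=49  P3=44

48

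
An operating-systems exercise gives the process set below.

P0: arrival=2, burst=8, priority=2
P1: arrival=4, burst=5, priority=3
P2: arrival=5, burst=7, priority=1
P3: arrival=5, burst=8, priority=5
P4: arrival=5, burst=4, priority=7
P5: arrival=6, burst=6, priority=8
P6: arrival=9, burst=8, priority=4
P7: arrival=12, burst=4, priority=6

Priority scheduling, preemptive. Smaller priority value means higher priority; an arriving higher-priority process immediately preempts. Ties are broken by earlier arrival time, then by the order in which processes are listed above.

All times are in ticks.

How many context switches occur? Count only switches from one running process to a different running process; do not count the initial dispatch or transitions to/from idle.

8

Schedule: | idle 0-2 | P0 2-5 | P2 5-12 | P0 12-17 | P1 17-22 | P6 22-30 | P3 30-38 | P7 38-42 | P4 42-46 | P5 46-52 |
Completion: P0=17  P1=22  P2=12  P3=38  P4=46  P5=52  P6=30  P7=42
Turnaround (C−A): P0=15  P1=18  P2=7  P3=33  P4=41  P5=46  P6=21  P7=30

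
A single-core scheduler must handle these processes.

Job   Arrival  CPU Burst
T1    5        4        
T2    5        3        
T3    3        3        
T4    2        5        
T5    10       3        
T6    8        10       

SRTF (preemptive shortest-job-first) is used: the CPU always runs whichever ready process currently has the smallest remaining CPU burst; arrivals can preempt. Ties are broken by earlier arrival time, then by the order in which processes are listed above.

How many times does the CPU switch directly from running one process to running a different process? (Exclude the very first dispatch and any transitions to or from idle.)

Gantt: | idle 0-2 | T4 2-3 | T3 3-6 | T2 6-9 | T4 9-13 | T5 13-16 | T1 16-20 | T6 20-30 |
Completion: T1=20  T2=9  T3=6  T4=13  T5=16  T6=30

6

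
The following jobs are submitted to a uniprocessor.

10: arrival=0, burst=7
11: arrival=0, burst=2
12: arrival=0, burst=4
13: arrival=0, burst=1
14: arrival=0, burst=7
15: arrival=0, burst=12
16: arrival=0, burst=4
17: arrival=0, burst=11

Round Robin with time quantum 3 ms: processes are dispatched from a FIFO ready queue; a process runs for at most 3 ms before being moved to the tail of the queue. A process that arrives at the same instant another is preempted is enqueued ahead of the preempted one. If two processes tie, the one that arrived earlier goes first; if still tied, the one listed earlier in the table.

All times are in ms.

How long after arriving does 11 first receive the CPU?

3

Gantt: | 10 0-3 | 11 3-5 | 12 5-8 | 13 8-9 | 14 9-12 | 15 12-15 | 16 15-18 | 17 18-21 | 10 21-24 | 12 24-25 | 14 25-28 | 15 28-31 | 16 31-32 | 17 32-35 | 10 35-36 | 14 36-37 | 15 37-40 | 17 40-43 | 15 43-46 | 17 46-48 |
Completion: 10=36  11=5  12=25  13=9  14=37  15=46  16=32  17=48
Response(11) = first start − arrival = 3 − 0 = 3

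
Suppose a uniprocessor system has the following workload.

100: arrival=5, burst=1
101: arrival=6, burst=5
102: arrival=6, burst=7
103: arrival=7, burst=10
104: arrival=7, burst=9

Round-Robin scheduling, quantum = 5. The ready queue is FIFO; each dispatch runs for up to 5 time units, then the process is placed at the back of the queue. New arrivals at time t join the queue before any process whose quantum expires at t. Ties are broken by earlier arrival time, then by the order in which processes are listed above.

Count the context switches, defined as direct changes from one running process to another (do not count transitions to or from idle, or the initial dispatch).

Gantt: | idle 0-5 | 100 5-6 | 101 6-11 | 102 11-16 | 103 16-21 | 104 21-26 | 102 26-28 | 103 28-33 | 104 33-37 |
Completion: 100=6  101=11  102=28  103=33  104=37
Turnaround (C−A): 100=1  101=5  102=22  103=26  104=30

7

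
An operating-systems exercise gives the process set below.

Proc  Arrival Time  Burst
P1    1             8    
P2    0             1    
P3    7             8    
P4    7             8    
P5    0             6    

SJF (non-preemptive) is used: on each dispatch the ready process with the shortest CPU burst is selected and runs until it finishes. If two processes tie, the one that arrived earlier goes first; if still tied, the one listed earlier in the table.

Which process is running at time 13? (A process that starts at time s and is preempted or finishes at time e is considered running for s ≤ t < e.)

P1

Schedule: | P2 0-1 | P5 1-7 | P1 7-15 | P3 15-23 | P4 23-31 |
Completion: P1=15  P2=1  P3=23  P4=31  P5=7
Turnaround (C−A): P1=14  P2=1  P3=16  P4=24  P5=7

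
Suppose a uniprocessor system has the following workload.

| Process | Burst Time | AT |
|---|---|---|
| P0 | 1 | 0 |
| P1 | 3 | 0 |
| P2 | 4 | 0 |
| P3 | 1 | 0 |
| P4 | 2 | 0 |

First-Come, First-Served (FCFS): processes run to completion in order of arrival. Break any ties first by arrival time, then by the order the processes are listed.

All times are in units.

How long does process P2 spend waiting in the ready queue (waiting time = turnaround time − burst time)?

4

Timeline: | P0 0-1 | P1 1-4 | P2 4-8 | P3 8-9 | P4 9-11 |
Completion: P0=1  P1=4  P2=8  P3=9  P4=11
Turnaround (C−A): P0=1  P1=4  P2=8  P3=9  P4=11
Waiting(P2) = turnaround − burst = 8 − 4 = 4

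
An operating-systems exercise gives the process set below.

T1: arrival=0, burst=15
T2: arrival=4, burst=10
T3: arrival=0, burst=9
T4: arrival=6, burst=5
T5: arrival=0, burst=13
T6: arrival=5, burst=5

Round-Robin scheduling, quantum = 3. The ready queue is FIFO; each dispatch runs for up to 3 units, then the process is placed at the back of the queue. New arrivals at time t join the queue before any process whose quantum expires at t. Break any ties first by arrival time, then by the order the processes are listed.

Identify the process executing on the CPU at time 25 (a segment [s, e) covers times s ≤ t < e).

T5

Timeline: | T1 0-3 | T3 3-6 | T5 6-9 | T1 9-12 | T2 12-15 | T6 15-18 | T4 18-21 | T3 21-24 | T5 24-27 | T1 27-30 | T2 30-33 | T6 33-35 | T4 35-37 | T3 37-40 | T5 40-43 | T1 43-46 | T2 46-49 | T5 49-52 | T1 52-55 | T2 55-56 | T5 56-57 |
Completion: T1=55  T2=56  T3=40  T4=37  T5=57  T6=35
Turnaround (C−A): T1=55  T2=52  T3=40  T4=31  T5=57  T6=30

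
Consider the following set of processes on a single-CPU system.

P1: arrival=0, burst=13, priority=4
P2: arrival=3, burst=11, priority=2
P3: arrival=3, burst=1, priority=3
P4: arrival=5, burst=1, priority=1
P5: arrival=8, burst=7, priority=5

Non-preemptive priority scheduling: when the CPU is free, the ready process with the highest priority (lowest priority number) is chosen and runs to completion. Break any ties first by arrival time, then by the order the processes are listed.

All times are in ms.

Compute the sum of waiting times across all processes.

59

Gantt: | P1 0-13 | P4 13-14 | P2 14-25 | P3 25-26 | P5 26-33 |
Completion: P1=13  P2=25  P3=26  P4=14  P5=33
Waiting = turnaround − burst: P1=0, P2=11, P3=22, P4=8, P5=18
Total waiting = 0 + 11 + 22 + 8 + 18 = 59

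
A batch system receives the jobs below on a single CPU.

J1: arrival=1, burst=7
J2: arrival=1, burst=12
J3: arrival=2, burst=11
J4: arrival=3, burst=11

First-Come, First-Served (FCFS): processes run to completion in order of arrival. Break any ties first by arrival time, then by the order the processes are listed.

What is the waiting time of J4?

Gantt: | idle 0-1 | J1 1-8 | J2 8-20 | J3 20-31 | J4 31-42 |
Completion: J1=8  J2=20  J3=31  J4=42
Waiting(J4) = turnaround − burst = 39 − 11 = 28

28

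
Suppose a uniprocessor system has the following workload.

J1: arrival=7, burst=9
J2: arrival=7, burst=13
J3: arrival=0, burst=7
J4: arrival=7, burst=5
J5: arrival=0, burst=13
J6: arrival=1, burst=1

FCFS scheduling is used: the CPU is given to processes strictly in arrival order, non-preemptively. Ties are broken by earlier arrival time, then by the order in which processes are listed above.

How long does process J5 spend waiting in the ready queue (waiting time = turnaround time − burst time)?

Timeline: | J3 0-7 | J5 7-20 | J6 20-21 | J1 21-30 | J2 30-43 | J4 43-48 |
Completion: J1=30  J2=43  J3=7  J4=48  J5=20  J6=21
Turnaround (C−A): J1=23  J2=36  J3=7  J4=41  J5=20  J6=20
Waiting(J5) = turnaround − burst = 20 − 13 = 7

7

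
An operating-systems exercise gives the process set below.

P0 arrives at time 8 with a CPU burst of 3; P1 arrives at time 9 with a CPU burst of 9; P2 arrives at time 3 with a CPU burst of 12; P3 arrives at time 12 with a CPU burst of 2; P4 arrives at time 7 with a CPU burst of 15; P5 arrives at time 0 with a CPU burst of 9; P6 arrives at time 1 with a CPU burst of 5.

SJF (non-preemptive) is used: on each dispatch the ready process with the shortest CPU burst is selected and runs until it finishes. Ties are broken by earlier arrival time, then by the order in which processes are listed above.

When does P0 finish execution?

Timeline: | P5 0-9 | P0 9-12 | P3 12-14 | P6 14-19 | P1 19-28 | P2 28-40 | P4 40-55 |
Completion: P0=12  P1=28  P2=40  P3=14  P4=55  P5=9  P6=19
Turnaround (C−A): P0=4  P1=19  P2=37  P3=2  P4=48  P5=9  P6=18

12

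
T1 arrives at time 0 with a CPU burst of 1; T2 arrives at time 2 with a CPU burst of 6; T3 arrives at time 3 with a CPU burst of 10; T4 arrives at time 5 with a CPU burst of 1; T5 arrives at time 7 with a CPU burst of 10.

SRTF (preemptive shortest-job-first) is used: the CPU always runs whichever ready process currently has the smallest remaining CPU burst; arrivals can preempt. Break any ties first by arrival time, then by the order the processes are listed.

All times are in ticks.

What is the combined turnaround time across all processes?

47

Schedule: | T1 0-1 | idle 1-2 | T2 2-5 | T4 5-6 | T2 6-9 | T3 9-19 | T5 19-29 |
Completion: T1=1  T2=9  T3=19  T4=6  T5=29
Turnaround (C−A): T1=1  T2=7  T3=16  T4=1  T5=22
Turnaround = completion − arrival: T1=1, T2=7, T3=16, T4=1, T5=22
Total turnaround = 1 + 7 + 16 + 1 + 22 = 47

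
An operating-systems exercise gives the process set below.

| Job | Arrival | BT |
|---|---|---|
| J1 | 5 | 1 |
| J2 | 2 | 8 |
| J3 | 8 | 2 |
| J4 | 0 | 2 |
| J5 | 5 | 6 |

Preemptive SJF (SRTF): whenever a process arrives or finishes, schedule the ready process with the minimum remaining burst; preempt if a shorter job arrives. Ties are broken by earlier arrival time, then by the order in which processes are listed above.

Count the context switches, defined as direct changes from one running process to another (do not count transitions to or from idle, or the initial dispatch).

Gantt: | J4 0-2 | J2 2-5 | J1 5-6 | J2 6-8 | J3 8-10 | J2 10-13 | J5 13-19 |
Completion: J1=6  J2=13  J3=10  J4=2  J5=19
Turnaround (C−A): J1=1  J2=11  J3=2  J4=2  J5=14

6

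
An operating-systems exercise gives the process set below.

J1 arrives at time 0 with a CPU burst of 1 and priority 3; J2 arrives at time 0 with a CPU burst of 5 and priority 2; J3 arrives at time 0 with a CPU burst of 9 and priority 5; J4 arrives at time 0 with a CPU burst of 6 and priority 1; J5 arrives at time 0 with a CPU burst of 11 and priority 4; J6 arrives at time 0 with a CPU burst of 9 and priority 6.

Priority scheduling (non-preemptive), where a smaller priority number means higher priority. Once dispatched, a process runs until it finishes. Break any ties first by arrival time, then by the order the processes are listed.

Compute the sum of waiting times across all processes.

84

Timeline: | J4 0-6 | J2 6-11 | J1 11-12 | J5 12-23 | J3 23-32 | J6 32-41 |
Completion: J1=12  J2=11  J3=32  J4=6  J5=23  J6=41
Turnaround (C−A): J1=12  J2=11  J3=32  J4=6  J5=23  J6=41
Waiting = turnaround − burst: J1=11, J2=6, J3=23, J4=0, J5=12, J6=32
Total waiting = 11 + 6 + 23 + 0 + 12 + 32 = 84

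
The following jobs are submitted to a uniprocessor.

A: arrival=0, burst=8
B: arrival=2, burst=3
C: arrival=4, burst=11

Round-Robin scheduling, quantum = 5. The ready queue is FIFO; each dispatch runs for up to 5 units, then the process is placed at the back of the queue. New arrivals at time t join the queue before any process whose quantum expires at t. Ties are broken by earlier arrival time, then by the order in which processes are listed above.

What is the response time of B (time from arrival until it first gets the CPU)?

Timeline: | A 0-5 | B 5-8 | C 8-13 | A 13-16 | C 16-22 |
Completion: A=16  B=8  C=22
Turnaround (C−A): A=16  B=6  C=18
Response(B) = first start − arrival = 5 − 2 = 3

3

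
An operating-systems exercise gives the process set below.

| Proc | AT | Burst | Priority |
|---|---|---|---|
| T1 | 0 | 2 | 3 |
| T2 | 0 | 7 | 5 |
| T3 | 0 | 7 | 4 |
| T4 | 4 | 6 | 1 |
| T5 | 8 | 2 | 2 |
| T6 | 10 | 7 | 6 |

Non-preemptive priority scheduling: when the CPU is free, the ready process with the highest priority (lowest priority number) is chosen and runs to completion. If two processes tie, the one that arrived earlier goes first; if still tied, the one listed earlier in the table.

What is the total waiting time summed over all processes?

Timeline: | T1 0-2 | T3 2-9 | T4 9-15 | T5 15-17 | T2 17-24 | T6 24-31 |
Completion: T1=2  T2=24  T3=9  T4=15  T5=17  T6=31
Waiting = turnaround − burst: T1=0, T2=17, T3=2, T4=5, T5=7, T6=14
Total waiting = 0 + 17 + 2 + 5 + 7 + 14 = 45

45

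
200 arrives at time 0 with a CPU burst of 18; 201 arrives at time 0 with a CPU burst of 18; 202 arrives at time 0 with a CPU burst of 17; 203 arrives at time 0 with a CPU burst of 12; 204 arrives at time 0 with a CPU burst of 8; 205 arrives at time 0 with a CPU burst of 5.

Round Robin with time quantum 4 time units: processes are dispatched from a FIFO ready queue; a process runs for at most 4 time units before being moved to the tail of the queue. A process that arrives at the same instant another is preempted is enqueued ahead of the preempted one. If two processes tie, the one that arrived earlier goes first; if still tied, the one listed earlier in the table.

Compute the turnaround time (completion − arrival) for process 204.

Gantt: | 200 0-4 | 201 4-8 | 202 8-12 | 203 12-16 | 204 16-20 | 205 20-24 | 200 24-28 | 201 28-32 | 202 32-36 | 203 36-40 | 204 40-44 | 205 44-45 | 200 45-49 | 201 49-53 | 202 53-57 | 203 57-61 | 200 61-65 | 201 65-69 | 202 69-73 | 200 73-75 | 201 75-77 | 202 77-78 |
Completion: 200=75  201=77  202=78  203=61  204=44  205=45
Turnaround(204) = completion − arrival = 44 − 0 = 44

44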